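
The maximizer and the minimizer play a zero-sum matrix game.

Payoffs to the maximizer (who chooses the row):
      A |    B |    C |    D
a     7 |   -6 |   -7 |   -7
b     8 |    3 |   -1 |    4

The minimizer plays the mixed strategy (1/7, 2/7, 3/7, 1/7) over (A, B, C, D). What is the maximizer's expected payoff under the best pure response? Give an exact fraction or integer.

15/7

a: (7)·(1/7) + (-6)·(2/7) + (-7)·(3/7) + (-7)·(1/7) = -33/7.
b: (8)·(1/7) + (3)·(2/7) + (-1)·(3/7) + (4)·(1/7) = 15/7.
The best pure response is b with expected payoff 15/7.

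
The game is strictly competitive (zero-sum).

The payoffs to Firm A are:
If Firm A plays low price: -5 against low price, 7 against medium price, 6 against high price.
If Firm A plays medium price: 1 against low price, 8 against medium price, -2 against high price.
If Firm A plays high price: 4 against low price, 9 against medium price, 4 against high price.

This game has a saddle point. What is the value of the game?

Row minima: -5, -2, 4 → Firm A's maximin is 4.
Column maxima: 4, 9, 6 → Firm B's minimax is 4.
They coincide at (high price, low price), so the value is 4.

4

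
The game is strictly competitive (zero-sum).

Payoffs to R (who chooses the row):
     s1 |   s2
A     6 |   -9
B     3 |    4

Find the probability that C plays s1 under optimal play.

Row minima are -9 and 3, so R's maximin is 3; column maxima are 6 and 4, so C's minimax is 4. These differ, so the equilibrium is in mixed strategies.
Let C play s1 with probability q. R is indifferent when 6q − 9(1−q) = 3q + 4(1−q), giving q = 13/16.

13/16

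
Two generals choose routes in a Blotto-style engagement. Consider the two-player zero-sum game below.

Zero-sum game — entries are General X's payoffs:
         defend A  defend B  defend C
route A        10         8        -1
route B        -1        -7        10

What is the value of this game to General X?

Column defend A is strictly dominated by defend B for General Y (it gives General X more in every row).
The remaining 2×2 game on (route A, route B) × (defend B, defend C) has no saddle point. Let General X play route A with probability p; indifference gives 8p − 7(1−p) = −p + 10(1−p), so p = 17/26.
Similarly General Y's optimal q on defend B is 11/26, and the value is 8·(11/26) + (-1)·(15/26) = 73/26.

73/26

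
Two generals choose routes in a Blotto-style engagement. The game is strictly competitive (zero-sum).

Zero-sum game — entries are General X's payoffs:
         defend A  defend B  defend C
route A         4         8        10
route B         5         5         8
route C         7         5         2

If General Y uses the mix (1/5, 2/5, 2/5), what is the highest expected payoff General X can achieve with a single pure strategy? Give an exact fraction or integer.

8

route A: (4)·(1/5) + (8)·(2/5) + (10)·(2/5) = 8.
route B: (5)·(1/5) + (5)·(2/5) + (8)·(2/5) = 31/5.
route C: (7)·(1/5) + (5)·(2/5) + (2)·(2/5) = 21/5.
The best pure response is route A with expected payoff 8.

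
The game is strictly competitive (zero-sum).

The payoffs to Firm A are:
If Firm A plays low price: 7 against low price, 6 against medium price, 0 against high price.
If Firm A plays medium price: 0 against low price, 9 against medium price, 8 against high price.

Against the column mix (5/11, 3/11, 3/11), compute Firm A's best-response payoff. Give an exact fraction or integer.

low price: (7)·(5/11) + (6)·(3/11) + (0)·(3/11) = 53/11.
medium price: (0)·(5/11) + (9)·(3/11) + (8)·(3/11) = 51/11.
The best pure response is low price with expected payoff 53/11.

53/11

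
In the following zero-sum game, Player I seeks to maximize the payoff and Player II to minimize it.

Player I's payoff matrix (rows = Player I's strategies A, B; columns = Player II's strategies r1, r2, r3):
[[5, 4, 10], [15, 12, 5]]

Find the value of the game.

Column r1 is strictly dominated by r2 for Player II (it gives Player I more in every row).
The remaining 2×2 game on (A, B) × (r2, r3) has no saddle point. Let Player I play A with probability p; indifference gives 4p + 12(1−p) = 10p + 5(1−p), so p = 7/13.
Similarly Player II's optimal q on r2 is 5/13, and the value is 4·(5/13) + (10)·(8/13) = 100/13.

100/13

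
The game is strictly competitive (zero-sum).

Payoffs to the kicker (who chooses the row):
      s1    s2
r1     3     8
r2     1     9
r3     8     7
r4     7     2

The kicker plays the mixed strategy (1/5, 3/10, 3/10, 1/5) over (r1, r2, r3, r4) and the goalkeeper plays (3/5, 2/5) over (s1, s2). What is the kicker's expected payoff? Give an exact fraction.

Against (3/5, 2/5), each row's expected payoff is r1: 5; r2: 21/5; r3: 38/5; r4: 5.
Taking the (1/5, 3/10, 3/10, 1/5)-weighted average: (1/5)·(5) + (3/10)·(21/5) + (3/10)·(38/5) + (1/5)·(5) = 277/50.

277/50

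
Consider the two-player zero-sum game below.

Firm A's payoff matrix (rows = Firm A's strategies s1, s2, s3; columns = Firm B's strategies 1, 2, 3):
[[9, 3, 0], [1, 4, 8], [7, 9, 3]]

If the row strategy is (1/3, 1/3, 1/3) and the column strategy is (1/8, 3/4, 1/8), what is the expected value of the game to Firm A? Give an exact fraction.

Against (1/8, 3/4, 1/8), each row's expected payoff is s1: 27/8; s2: 33/8; s3: 8.
Taking the (1/3, 1/3, 1/3)-weighted average: (1/3)·(27/8) + (1/3)·(33/8) + (1/3)·(8) = 31/6.

31/6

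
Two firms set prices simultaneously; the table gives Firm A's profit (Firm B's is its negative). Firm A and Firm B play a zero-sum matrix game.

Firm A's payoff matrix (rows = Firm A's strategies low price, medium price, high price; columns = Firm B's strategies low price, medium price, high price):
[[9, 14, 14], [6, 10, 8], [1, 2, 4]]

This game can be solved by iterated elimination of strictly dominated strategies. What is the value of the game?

9

Column medium price is strictly dominated by low price for Firm B (9<14, 6<10, 1<2); eliminate medium price.
Row high price is strictly dominated by row low price (9>1, 14>4); eliminate high price.
Row medium price is strictly dominated by row low price (9>6, 14>8); eliminate medium price.
Column high price is strictly dominated by low price for Firm B (9<14); eliminate high price.
Only (low price, low price) remains, with payoff 9.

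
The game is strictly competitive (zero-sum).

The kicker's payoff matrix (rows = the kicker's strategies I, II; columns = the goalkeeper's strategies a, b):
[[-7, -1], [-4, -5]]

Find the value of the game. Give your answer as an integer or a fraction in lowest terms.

-31/7

Row minima are -7 and -5, so the kicker's maximin is -5; column maxima are -4 and -1, so the goalkeeper's minimax is -4. These differ, so the equilibrium is in mixed strategies.
Let the kicker play I with probability p. The goalkeeper is indifferent when −7p − 4(1−p) = −p − 5(1−p), giving p = 1/7.
Let the goalkeeper play a with probability q. The kicker is indifferent when −7q − (1−q) = −4q − 5(1−q), giving q = 4/7.
The value is -7·(4/7) + (-1)·(3/7) = -31/7.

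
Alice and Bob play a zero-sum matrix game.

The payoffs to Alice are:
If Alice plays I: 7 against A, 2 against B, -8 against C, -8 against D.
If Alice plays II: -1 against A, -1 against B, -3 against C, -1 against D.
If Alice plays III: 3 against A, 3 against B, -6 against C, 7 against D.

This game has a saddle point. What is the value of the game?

-3

Row minima: -8, -3, -6 → Alice's maximin is -3.
Column maxima: 7, 3, -3, 7 → Bob's minimax is -3.
They coincide at (II, C), so the value is -3.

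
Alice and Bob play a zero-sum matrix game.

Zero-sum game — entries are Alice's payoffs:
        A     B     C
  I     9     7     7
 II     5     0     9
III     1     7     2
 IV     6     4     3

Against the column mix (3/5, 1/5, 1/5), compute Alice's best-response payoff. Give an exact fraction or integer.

I: (9)·(3/5) + (7)·(1/5) + (7)·(1/5) = 41/5.
II: (5)·(3/5) + (0)·(1/5) + (9)·(1/5) = 24/5.
III: (1)·(3/5) + (7)·(1/5) + (2)·(1/5) = 12/5.
IV: (6)·(3/5) + (4)·(1/5) + (3)·(1/5) = 5.
The best pure response is I with expected payoff 41/5.

41/5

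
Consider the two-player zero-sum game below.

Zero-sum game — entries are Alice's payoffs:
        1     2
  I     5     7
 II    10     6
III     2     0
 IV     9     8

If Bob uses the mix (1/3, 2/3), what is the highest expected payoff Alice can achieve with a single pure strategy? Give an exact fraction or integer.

25/3

I: (5)·(1/3) + (7)·(2/3) = 19/3.
II: (10)·(1/3) + (6)·(2/3) = 22/3.
III: (2)·(1/3) + (0)·(2/3) = 2/3.
IV: (9)·(1/3) + (8)·(2/3) = 25/3.
The best pure response is IV with expected payoff 25/3.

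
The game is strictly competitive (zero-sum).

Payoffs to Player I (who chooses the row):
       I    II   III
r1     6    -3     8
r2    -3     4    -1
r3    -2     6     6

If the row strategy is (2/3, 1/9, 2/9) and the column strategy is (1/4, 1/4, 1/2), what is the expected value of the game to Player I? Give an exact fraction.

Against (1/4, 1/4, 1/2), each row's expected payoff is r1: 19/4; r2: -1/4; r3: 4.
Taking the (2/3, 1/9, 2/9)-weighted average: (2/3)·(19/4) + (1/9)·(-1/4) + (2/9)·(4) = 145/36.

145/36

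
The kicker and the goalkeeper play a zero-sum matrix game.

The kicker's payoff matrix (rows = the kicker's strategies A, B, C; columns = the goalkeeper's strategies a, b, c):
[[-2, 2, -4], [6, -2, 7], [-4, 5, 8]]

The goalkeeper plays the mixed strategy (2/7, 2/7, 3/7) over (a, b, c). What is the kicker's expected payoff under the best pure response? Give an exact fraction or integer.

A: (-2)·(2/7) + (2)·(2/7) + (-4)·(3/7) = -12/7.
B: (6)·(2/7) + (-2)·(2/7) + (7)·(3/7) = 29/7.
C: (-4)·(2/7) + (5)·(2/7) + (8)·(3/7) = 26/7.
The best pure response is B with expected payoff 29/7.

29/7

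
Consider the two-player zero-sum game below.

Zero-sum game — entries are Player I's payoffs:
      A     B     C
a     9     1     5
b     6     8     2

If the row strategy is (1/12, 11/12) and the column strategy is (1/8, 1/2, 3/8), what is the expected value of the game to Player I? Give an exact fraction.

16/3

Against (1/8, 1/2, 3/8), each row's expected payoff is a: 7/2; b: 11/2.
Taking the (1/12, 11/12)-weighted average: (1/12)·(7/2) + (11/12)·(11/2) = 16/3.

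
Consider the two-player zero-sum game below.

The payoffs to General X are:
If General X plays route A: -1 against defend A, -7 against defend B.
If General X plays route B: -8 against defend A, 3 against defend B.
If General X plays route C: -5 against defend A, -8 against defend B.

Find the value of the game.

-59/17

Row route C is strictly dominated by row route A, so General X never plays it.
The remaining 2×2 game on (route A, route B) × (defend A, defend B) has no saddle point. Let General X play route A with probability p; indifference gives −p − 8(1−p) = −7p + 3(1−p), so p = 11/17.
Similarly General Y's optimal q on defend A is 10/17, and the value is -1·(10/17) + (-7)·(7/17) = -59/17.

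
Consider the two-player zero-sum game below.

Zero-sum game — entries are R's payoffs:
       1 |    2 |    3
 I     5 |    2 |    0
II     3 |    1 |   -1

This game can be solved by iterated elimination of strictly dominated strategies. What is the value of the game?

0

Row II is strictly dominated by row I (5>3, 2>1, 0>-1); eliminate II.
Column 2 is strictly dominated by 3 for C (0<2); eliminate 2.
Column 1 is strictly dominated by 3 for C (0<5); eliminate 1.
Only (I, 3) remains, with payoff 0.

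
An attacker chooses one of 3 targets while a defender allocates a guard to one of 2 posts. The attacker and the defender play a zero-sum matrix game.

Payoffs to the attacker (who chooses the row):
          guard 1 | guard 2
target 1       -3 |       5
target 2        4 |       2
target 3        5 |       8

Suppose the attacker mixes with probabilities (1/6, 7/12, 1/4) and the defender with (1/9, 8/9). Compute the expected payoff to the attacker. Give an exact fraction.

421/108

Against (1/9, 8/9), each row's expected payoff is target 1: 37/9; target 2: 20/9; target 3: 23/3.
Taking the (1/6, 7/12, 1/4)-weighted average: (1/6)·(37/9) + (7/12)·(20/9) + (1/4)·(23/3) = 421/108.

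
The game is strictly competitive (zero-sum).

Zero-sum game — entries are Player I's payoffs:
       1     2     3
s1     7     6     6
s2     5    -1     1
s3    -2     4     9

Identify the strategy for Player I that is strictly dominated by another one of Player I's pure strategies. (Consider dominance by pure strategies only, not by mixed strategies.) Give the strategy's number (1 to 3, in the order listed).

2

Compare s2 with s1: 7 > 5, 6 > -1, 6 > 1.
So s1 strictly dominates s2 for Player I; s2 is strictly dominated.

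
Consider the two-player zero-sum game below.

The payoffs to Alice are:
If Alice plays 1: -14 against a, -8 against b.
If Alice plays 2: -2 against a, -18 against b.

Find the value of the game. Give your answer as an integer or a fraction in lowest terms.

-118/11

Row minima are -14 and -18, so Alice's maximin is -14; column maxima are -2 and -8, so Bob's minimax is -8. These differ, so the equilibrium is in mixed strategies.
Let Alice play 1 with probability p. Bob is indifferent when −14p − 2(1−p) = −8p − 18(1−p), giving p = 8/11.
Let Bob play a with probability q. Alice is indifferent when −14q − 8(1−q) = −2q − 18(1−q), giving q = 5/11.
The value is -14·(5/11) + (-8)·(6/11) = -118/11.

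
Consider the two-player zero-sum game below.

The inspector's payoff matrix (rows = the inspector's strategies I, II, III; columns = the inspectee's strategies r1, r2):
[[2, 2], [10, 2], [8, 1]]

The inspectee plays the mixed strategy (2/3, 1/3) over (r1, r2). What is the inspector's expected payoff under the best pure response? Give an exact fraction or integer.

22/3

I: (2)·(2/3) + (2)·(1/3) = 2.
II: (10)·(2/3) + (2)·(1/3) = 22/3.
III: (8)·(2/3) + (1)·(1/3) = 17/3.
The best pure response is II with expected payoff 22/3.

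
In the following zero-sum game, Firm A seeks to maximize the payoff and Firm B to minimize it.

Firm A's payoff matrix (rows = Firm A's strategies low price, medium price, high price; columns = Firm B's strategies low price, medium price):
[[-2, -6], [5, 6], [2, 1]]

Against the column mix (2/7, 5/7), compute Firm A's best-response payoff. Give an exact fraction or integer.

low price: (-2)·(2/7) + (-6)·(5/7) = -34/7.
medium price: (5)·(2/7) + (6)·(5/7) = 40/7.
high price: (2)·(2/7) + (1)·(5/7) = 9/7.
The best pure response is medium price with expected payoff 40/7.

40/7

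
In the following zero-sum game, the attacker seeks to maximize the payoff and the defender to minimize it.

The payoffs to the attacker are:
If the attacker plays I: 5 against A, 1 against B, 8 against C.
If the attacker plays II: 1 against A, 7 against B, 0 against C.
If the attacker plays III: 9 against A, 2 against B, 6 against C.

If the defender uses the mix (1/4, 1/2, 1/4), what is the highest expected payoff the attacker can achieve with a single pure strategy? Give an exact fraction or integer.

I: (5)·(1/4) + (1)·(1/2) + (8)·(1/4) = 15/4.
II: (1)·(1/4) + (7)·(1/2) + (0)·(1/4) = 15/4.
III: (9)·(1/4) + (2)·(1/2) + (6)·(1/4) = 19/4.
The best pure response is III with expected payoff 19/4.

19/4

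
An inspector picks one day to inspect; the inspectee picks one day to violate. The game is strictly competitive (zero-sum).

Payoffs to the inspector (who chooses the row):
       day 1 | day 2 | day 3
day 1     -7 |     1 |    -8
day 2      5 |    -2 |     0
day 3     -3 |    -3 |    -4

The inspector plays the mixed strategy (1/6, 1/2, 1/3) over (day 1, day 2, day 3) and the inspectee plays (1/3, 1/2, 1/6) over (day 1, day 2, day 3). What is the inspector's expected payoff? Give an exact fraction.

Against (1/3, 1/2, 1/6), each row's expected payoff is day 1: -19/6; day 2: 2/3; day 3: -19/6.
Taking the (1/6, 1/2, 1/3)-weighted average: (1/6)·(-19/6) + (1/2)·(2/3) + (1/3)·(-19/6) = -5/4.

-5/4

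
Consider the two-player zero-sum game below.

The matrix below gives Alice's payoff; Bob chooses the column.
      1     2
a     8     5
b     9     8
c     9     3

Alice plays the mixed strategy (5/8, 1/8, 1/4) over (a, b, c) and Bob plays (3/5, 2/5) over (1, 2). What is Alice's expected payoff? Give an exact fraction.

279/40

Against (3/5, 2/5), each row's expected payoff is a: 34/5; b: 43/5; c: 33/5.
Taking the (5/8, 1/8, 1/4)-weighted average: (5/8)·(34/5) + (1/8)·(43/5) + (1/4)·(33/5) = 279/40.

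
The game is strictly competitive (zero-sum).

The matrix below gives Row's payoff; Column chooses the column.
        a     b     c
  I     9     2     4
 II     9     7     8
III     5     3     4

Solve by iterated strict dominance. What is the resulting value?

7

Column a is strictly dominated by b for Column (2<9, 7<9, 3<5); eliminate a.
Row III is strictly dominated by row II (7>3, 8>4); eliminate III.
Row I is strictly dominated by row II (7>2, 8>4); eliminate I.
Column c is strictly dominated by b for Column (7<8); eliminate c.
Only (II, b) remains, with payoff 7.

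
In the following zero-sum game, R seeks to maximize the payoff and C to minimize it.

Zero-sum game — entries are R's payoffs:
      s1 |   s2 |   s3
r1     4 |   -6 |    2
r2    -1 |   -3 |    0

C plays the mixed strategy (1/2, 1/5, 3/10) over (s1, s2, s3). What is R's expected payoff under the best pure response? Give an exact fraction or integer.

7/5

r1: (4)·(1/2) + (-6)·(1/5) + (2)·(3/10) = 7/5.
r2: (-1)·(1/2) + (-3)·(1/5) + (0)·(3/10) = -11/10.
The best pure response is r1 with expected payoff 7/5.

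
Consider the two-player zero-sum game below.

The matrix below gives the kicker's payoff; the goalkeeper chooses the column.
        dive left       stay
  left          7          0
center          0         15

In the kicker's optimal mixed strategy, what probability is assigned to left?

Row minima are 0 and 0, so the kicker's maximin is 0; column maxima are 7 and 15, so the goalkeeper's minimax is 7. These differ, so the equilibrium is in mixed strategies.
Let the kicker play left with probability p. The goalkeeper is indifferent when 7p = 15(1−p), giving p = 15/22.

15/22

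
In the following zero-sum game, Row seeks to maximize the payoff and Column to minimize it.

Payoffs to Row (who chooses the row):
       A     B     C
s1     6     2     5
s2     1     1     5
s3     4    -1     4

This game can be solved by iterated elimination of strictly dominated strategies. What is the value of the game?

2

Column C is strictly dominated by B for Column (2<5, 1<5, -1<4); eliminate C.
Row s3 is strictly dominated by row s1 (6>4, 2>-1); eliminate s3.
Row s2 is strictly dominated by row s1 (6>1, 2>1); eliminate s2.
Column A is strictly dominated by B for Column (2<6); eliminate A.
Only (s1, B) remains, with payoff 2.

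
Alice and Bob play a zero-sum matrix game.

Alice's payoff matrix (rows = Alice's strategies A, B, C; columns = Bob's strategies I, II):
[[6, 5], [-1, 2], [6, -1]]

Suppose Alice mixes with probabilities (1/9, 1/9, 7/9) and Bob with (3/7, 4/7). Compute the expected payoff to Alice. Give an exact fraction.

Against (3/7, 4/7), each row's expected payoff is A: 38/7; B: 5/7; C: 2.
Taking the (1/9, 1/9, 7/9)-weighted average: (1/9)·(38/7) + (1/9)·(5/7) + (7/9)·(2) = 47/21.

47/21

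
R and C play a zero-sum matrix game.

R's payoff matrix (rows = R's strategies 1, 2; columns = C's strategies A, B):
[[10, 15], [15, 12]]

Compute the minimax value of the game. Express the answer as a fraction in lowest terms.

Row minima are 10 and 12, so R's maximin is 12; column maxima are 15 and 15, so C's minimax is 15. These differ, so the equilibrium is in mixed strategies.
Let R play 1 with probability p. C is indifferent when 10p + 15(1−p) = 15p + 12(1−p), giving p = 3/8.
Let C play A with probability q. R is indifferent when 10q + 15(1−q) = 15q + 12(1−q), giving q = 3/8.
The value is 10·(3/8) + (15)·(5/8) = 105/8.

105/8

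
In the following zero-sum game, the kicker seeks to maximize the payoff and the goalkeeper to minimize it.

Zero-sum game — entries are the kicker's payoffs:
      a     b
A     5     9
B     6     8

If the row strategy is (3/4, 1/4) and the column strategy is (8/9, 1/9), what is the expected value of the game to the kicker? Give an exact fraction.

203/36

Against (8/9, 1/9), each row's expected payoff is A: 49/9; B: 56/9.
Taking the (3/4, 1/4)-weighted average: (3/4)·(49/9) + (1/4)·(56/9) = 203/36.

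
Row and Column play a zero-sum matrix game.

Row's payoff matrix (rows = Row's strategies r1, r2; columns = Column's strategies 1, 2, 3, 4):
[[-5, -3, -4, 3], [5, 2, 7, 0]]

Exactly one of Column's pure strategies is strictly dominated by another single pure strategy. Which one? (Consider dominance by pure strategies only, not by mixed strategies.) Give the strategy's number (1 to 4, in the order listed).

Column prefers columns that give Row less. Compare 3 with 1: -5 < -4, 5 < 7.
So 1 strictly dominates 3 for Column; 3 is strictly dominated.

3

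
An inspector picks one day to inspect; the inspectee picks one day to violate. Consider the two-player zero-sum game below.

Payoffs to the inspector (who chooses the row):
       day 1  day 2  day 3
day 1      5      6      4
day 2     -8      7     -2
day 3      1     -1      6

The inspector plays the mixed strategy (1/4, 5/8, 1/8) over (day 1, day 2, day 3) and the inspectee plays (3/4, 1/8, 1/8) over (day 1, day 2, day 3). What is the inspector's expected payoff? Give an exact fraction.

-31/16

Against (3/4, 1/8, 1/8), each row's expected payoff is day 1: 5; day 2: -43/8; day 3: 11/8.
Taking the (1/4, 5/8, 1/8)-weighted average: (1/4)·(5) + (5/8)·(-43/8) + (1/8)·(11/8) = -31/16.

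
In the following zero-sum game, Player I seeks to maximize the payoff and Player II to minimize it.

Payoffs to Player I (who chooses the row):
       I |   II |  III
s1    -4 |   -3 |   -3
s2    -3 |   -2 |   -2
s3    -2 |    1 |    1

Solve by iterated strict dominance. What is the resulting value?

Row s2 is strictly dominated by row s3 (-2>-3, 1>-2, 1>-2); eliminate s2.
Column II is strictly dominated by I for Player II (-4<-3, -2<1); eliminate II.
Row s1 is strictly dominated by row s3 (-2>-4, 1>-3); eliminate s1.
Column III is strictly dominated by I for Player II (-2<1); eliminate III.
Only (s3, I) remains, with payoff -2.

-2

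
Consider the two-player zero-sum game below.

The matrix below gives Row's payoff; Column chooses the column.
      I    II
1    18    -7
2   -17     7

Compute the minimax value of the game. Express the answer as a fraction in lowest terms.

Row minima are -7 and -17, so Row's maximin is -7; column maxima are 18 and 7, so Column's minimax is 7. These differ, so the equilibrium is in mixed strategies.
Let Row play 1 with probability p. Column is indifferent when 18p − 17(1−p) = −7p + 7(1−p), giving p = 24/49.
Let Column play I with probability q. Row is indifferent when 18q − 7(1−q) = −17q + 7(1−q), giving q = 2/7.
The value is 18·(2/7) + (-7)·(5/7) = 1/7.

1/7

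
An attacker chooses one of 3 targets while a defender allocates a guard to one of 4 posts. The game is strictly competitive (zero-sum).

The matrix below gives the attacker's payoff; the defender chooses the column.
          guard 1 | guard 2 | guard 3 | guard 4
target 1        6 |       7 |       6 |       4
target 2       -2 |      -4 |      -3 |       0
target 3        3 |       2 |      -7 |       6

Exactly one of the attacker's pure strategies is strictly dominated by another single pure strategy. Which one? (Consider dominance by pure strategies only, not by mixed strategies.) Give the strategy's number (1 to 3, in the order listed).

Compare target 2 with target 1: 6 > -2, 7 > -4, 6 > -3, 4 > 0.
So target 1 strictly dominates target 2 for the attacker; target 2 is strictly dominated.

2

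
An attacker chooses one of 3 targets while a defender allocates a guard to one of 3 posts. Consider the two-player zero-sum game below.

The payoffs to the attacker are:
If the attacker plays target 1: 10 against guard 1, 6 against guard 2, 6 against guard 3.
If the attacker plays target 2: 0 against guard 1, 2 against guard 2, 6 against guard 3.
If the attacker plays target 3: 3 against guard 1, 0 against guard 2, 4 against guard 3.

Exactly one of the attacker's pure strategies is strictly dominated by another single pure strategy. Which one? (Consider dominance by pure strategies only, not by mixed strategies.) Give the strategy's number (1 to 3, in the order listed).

3

Compare target 3 with target 1: 10 > 3, 6 > 0, 6 > 4.
So target 1 strictly dominates target 3 for the attacker; target 3 is strictly dominated.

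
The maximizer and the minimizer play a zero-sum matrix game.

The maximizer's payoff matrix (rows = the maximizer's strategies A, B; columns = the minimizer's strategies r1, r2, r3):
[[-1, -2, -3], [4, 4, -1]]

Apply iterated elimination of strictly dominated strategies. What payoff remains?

Row A is strictly dominated by row B (4>-1, 4>-2, -1>-3); eliminate A.
Column r1 is strictly dominated by r3 for the minimizer (-1<4); eliminate r1.
Column r2 is strictly dominated by r3 for the minimizer (-1<4); eliminate r2.
Only (B, r3) remains, with payoff -1.

-1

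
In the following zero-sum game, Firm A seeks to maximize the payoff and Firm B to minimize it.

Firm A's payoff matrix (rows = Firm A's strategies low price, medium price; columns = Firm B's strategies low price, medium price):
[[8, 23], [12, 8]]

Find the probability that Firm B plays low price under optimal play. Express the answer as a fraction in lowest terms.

Row minima are 8 and 8, so Firm A's maximin is 8; column maxima are 12 and 23, so Firm B's minimax is 12. These differ, so the equilibrium is in mixed strategies.
Let Firm B play low price with probability q. Firm A is indifferent when 8q + 23(1−q) = 12q + 8(1−q), giving q = 15/19.

15/19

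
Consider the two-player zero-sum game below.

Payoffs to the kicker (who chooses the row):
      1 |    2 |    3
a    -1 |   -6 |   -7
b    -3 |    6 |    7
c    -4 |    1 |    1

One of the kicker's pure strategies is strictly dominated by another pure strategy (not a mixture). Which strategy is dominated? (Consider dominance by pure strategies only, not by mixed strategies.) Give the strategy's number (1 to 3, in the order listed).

3

Compare c with b: -3 > -4, 6 > 1, 7 > 1.
So b strictly dominates c for the kicker; c is strictly dominated.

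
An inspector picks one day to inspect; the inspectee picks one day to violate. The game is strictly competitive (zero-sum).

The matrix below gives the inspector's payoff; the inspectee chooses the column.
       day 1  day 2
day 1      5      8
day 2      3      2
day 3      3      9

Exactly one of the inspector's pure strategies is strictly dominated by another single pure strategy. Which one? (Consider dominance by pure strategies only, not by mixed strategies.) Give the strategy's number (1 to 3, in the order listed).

Compare day 2 with day 1: 5 > 3, 8 > 2.
So day 1 strictly dominates day 2 for the inspector; day 2 is strictly dominated.

2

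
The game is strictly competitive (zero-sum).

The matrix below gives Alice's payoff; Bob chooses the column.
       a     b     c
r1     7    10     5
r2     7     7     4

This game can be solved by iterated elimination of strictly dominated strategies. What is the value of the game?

5

Column b is strictly dominated by c for Bob (5<10, 4<7); eliminate b.
Column a is strictly dominated by c for Bob (5<7, 4<7); eliminate a.
Row r2 is strictly dominated by row r1 (5>4); eliminate r2.
Only (r1, c) remains, with payoff 5.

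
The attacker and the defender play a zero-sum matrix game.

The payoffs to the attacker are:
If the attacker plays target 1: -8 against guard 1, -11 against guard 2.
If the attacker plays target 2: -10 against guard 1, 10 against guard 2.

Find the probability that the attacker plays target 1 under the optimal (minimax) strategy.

Row minima are -11 and -10, so the attacker's maximin is -10; column maxima are -8 and 10, so the defender's minimax is -8. These differ, so the equilibrium is in mixed strategies.
Let the attacker play target 1 with probability p. The defender is indifferent when −8p − 10(1−p) = −11p + 10(1−p), giving p = 20/23.

20/23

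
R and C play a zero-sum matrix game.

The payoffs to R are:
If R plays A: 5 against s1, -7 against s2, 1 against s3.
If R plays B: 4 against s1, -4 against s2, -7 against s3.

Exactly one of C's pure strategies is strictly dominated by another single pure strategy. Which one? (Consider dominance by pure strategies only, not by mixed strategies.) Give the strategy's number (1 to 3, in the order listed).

C prefers columns that give R less. Compare s1 with s2: -7 < 5, -4 < 4.
So s2 strictly dominates s1 for C; s1 is strictly dominated.

1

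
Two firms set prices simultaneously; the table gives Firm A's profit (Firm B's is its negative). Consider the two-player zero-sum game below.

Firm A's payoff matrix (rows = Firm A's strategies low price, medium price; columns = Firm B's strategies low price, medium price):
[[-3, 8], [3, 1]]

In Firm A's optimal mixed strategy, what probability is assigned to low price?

Row minima are -3 and 1, so Firm A's maximin is 1; column maxima are 3 and 8, so Firm B's minimax is 3. These differ, so the equilibrium is in mixed strategies.
Let Firm A play low price with probability p. Firm B is indifferent when −3p + 3(1−p) = 8p + (1−p), giving p = 2/13.

2/13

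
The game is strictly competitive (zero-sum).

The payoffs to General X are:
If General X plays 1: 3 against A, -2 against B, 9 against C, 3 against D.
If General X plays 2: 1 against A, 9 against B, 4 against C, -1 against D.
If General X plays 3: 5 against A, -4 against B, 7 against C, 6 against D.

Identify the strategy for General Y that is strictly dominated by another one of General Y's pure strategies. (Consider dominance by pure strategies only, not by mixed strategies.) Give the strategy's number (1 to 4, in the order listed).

General Y prefers columns that give General X less. Compare C with A: 3 < 9, 1 < 4, 5 < 7.
So A strictly dominates C for General Y; C is strictly dominated.

3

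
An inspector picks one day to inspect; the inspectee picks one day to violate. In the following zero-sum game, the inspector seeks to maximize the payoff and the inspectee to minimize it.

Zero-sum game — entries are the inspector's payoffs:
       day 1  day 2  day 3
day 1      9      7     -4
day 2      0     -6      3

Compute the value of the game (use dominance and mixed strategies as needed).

-3/20

Column day 1 is strictly dominated by day 2 for the inspectee (it gives the inspector more in every row).
The remaining 2×2 game on (day 1, day 2) × (day 2, day 3) has no saddle point. Let the inspector play day 1 with probability p; indifference gives 7p − 6(1−p) = −4p + 3(1−p), so p = 9/20.
Similarly the inspectee's optimal q on day 2 is 7/20, and the value is 7·(7/20) + (-4)·(13/20) = -3/20.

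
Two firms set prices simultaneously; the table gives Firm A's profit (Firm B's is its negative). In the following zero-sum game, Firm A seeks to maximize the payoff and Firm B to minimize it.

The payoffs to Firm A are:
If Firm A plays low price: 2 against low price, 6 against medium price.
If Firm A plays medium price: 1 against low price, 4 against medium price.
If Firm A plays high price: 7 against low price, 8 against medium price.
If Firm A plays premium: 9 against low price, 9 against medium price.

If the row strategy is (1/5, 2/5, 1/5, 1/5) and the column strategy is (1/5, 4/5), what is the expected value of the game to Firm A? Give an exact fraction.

Against (1/5, 4/5), each row's expected payoff is low price: 26/5; medium price: 17/5; high price: 39/5; premium: 9.
Taking the (1/5, 2/5, 1/5, 1/5)-weighted average: (1/5)·(26/5) + (2/5)·(17/5) + (1/5)·(39/5) + (1/5)·(9) = 144/25.

144/25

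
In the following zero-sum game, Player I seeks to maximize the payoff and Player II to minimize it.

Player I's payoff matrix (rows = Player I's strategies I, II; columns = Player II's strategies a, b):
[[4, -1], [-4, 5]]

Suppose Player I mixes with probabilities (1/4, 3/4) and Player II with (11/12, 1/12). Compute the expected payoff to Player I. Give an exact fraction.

-37/24

Against (11/12, 1/12), each row's expected payoff is I: 43/12; II: -13/4.
Taking the (1/4, 3/4)-weighted average: (1/4)·(43/12) + (3/4)·(-13/4) = -37/24.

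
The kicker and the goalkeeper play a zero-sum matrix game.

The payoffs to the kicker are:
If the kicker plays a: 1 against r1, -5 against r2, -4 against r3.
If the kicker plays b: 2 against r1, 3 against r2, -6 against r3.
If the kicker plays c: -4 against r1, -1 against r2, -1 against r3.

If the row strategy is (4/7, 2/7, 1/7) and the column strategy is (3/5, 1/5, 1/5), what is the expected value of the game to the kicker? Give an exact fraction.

-32/35

Against (3/5, 1/5, 1/5), each row's expected payoff is a: -6/5; b: 3/5; c: -14/5.
Taking the (4/7, 2/7, 1/7)-weighted average: (4/7)·(-6/5) + (2/7)·(3/5) + (1/7)·(-14/5) = -32/35.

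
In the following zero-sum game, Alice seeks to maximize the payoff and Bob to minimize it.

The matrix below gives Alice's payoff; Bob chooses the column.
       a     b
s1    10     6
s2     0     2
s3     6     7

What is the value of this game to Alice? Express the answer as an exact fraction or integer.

34/5

Row s2 is strictly dominated by row s3, so Alice never plays it.
The remaining 2×2 game on (s1, s3) × (a, b) has no saddle point. Let Alice play s1 with probability p; indifference gives 10p + 6(1−p) = 6p + 7(1−p), so p = 1/5.
Similarly Bob's optimal q on a is 1/5, and the value is 10·(1/5) + (6)·(4/5) = 34/5.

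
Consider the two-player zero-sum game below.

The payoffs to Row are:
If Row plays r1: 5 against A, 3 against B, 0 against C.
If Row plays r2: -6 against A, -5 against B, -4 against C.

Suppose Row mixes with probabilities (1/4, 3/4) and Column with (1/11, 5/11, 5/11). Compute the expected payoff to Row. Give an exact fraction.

-133/44

Against (1/11, 5/11, 5/11), each row's expected payoff is r1: 20/11; r2: -51/11.
Taking the (1/4, 3/4)-weighted average: (1/4)·(20/11) + (3/4)·(-51/11) = -133/44.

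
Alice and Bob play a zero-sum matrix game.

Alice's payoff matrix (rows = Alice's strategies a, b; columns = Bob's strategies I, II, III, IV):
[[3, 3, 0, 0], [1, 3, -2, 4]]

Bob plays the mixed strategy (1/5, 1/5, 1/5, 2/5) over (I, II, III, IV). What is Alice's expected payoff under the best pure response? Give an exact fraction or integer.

2

a: (3)·(1/5) + (3)·(1/5) + (0)·(1/5) + (0)·(2/5) = 6/5.
b: (1)·(1/5) + (3)·(1/5) + (-2)·(1/5) + (4)·(2/5) = 2.
The best pure response is b with expected payoff 2.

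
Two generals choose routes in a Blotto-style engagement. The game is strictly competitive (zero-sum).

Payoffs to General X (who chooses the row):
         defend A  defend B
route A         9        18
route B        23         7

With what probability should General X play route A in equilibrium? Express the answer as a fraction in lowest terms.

Row minima are 9 and 7, so General X's maximin is 9; column maxima are 23 and 18, so General Y's minimax is 18. These differ, so the equilibrium is in mixed strategies.
Let General X play route A with probability p. General Y is indifferent when 9p + 23(1−p) = 18p + 7(1−p), giving p = 16/25.

16/25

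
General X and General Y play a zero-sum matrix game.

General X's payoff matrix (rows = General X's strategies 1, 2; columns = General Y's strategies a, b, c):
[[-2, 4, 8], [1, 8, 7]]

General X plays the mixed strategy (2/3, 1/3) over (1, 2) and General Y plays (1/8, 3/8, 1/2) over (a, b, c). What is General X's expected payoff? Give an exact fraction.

Against (1/8, 3/8, 1/2), each row's expected payoff is 1: 21/4; 2: 53/8.
Taking the (2/3, 1/3)-weighted average: (2/3)·(21/4) + (1/3)·(53/8) = 137/24.

137/24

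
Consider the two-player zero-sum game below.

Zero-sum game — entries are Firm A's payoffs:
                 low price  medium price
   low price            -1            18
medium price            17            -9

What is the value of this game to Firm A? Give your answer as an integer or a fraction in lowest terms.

33/5

Row minima are -1 and -9, so Firm A's maximin is -1; column maxima are 17 and 18, so Firm B's minimax is 17. These differ, so the equilibrium is in mixed strategies.
Let Firm A play low price with probability p. Firm B is indifferent when −p + 17(1−p) = 18p − 9(1−p), giving p = 26/45.
Let Firm B play low price with probability q. Firm A is indifferent when −q + 18(1−q) = 17q − 9(1−q), giving q = 3/5.
The value is -1·(3/5) + (18)·(2/5) = 33/5.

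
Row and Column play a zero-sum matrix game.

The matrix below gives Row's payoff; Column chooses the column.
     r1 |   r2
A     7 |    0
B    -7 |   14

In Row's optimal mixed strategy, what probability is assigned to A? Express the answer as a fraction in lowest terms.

Row minima are 0 and -7, so Row's maximin is 0; column maxima are 7 and 14, so Column's minimax is 7. These differ, so the equilibrium is in mixed strategies.
Let Row play A with probability p. Column is indifferent when 7p − 7(1−p) = 14(1−p), giving p = 3/4.

3/4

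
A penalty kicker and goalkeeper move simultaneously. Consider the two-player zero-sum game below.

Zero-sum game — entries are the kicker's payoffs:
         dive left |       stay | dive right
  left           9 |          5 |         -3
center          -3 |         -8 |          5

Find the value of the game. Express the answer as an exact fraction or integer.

Column dive left is strictly dominated by stay for the goalkeeper (it gives the kicker more in every row).
The remaining 2×2 game on (left, center) × (stay, dive right) has no saddle point. Let the kicker play left with probability p; indifference gives 5p − 8(1−p) = −3p + 5(1−p), so p = 13/21.
Similarly the goalkeeper's optimal q on stay is 8/21, and the value is 5·(8/21) + (-3)·(13/21) = 1/21.

1/21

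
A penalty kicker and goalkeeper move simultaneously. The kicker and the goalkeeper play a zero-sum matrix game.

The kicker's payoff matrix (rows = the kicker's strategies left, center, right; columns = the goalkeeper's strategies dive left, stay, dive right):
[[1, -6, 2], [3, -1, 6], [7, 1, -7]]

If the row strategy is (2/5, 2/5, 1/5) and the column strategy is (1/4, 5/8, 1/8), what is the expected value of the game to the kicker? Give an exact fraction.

Against (1/4, 5/8, 1/8), each row's expected payoff is left: -13/4; center: 7/8; right: 3/2.
Taking the (2/5, 2/5, 1/5)-weighted average: (2/5)·(-13/4) + (2/5)·(7/8) + (1/5)·(3/2) = -13/20.

-13/20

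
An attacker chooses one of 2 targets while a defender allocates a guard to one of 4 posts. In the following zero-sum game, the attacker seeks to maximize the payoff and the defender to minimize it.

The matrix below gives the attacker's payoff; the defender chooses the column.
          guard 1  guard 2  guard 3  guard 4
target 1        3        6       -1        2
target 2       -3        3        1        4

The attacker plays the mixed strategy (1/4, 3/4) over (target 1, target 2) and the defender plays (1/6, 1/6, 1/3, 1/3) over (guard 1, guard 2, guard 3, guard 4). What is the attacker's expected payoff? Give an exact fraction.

Against (1/6, 1/6, 1/3, 1/3), each row's expected payoff is target 1: 11/6; target 2: 5/3.
Taking the (1/4, 3/4)-weighted average: (1/4)·(11/6) + (3/4)·(5/3) = 41/24.

41/24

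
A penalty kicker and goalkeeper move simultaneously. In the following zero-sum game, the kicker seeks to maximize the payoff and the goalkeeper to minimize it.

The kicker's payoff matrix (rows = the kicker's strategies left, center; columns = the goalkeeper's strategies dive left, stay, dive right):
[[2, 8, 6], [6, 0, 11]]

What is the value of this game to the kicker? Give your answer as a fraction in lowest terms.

Column dive right is strictly dominated by dive left for the goalkeeper (it gives the kicker more in every row).
The remaining 2×2 game on (left, center) × (dive left, stay) has no saddle point. Let the kicker play left with probability p; indifference gives 2p + 6(1−p) = 8p, so p = 1/2.
Similarly the goalkeeper's optimal q on dive left is 2/3, and the value is 2·(2/3) + (8)·(1/3) = 4.

4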